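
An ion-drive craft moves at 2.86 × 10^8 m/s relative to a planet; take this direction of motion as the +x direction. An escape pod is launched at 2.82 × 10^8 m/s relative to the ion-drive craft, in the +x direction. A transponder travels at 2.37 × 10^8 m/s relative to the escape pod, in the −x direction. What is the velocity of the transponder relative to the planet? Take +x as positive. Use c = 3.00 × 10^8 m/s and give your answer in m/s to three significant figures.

+2.96 × 10^8 m/s

Apply u = (u' + v)/(1 + u'v/c²) successively, working outward toward the planet.
(Dividing each given speed by c = 3.00 × 10^8 m/s to work in units of c.)
Start: velocity of the ion-drive craft relative to the planet = 0.9533c.
Compose with the escape pod (u' = 0.940 in the ion-drive craft frame): u_1 = (0.940 + 0.953) / (1 + 0.940·0.953) = 1.8933/1.8961 = 0.9985.
Compose with the transponder (u' = -0.790 in the escape pod frame): u_2 = (-0.790 + 0.999) / (1 + (-0.790)·0.999) = 0.2085/0.2112 = 0.9875.
So u = 0.9875 × 3.00 × 10^8 m/s.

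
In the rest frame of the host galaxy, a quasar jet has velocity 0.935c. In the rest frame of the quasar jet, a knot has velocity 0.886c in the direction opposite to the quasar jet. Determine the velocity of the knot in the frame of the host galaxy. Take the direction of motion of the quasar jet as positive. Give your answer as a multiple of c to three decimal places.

+0.286c

With v = 0.935 and u' = -0.886 (in units of c),
u = (u' + v)/(1 + u'v/c²):
u = (-0.886 + 0.935) / (1 + (-0.886)·0.935) = 0.0490/0.1716 = 0.2856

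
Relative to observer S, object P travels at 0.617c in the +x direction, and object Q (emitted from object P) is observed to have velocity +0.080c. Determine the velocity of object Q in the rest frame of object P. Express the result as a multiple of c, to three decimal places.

-0.565c

Invert the composition law: u' = (u − v)/(1 − uv/c²).
u' = (0.080 − 0.617) / (1 − (0.080)(0.617)) = -0.5370/0.9506 = -0.5649.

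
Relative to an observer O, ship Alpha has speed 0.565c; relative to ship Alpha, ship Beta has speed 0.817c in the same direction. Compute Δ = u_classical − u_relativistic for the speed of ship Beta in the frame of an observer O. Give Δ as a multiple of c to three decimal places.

Δ = 0.436c

Galilean: u_cl = 0.817 + 0.565 = 1.3820.
Relativistic: u_rel = (0.817 + 0.565) / (1 + 0.817·0.565) = 1.3820/1.4616 = 0.9455.
Δ = 1.3820 − 0.9455 = 0.4365.
(The classical prediction exceeds c; the relativistic result does not.)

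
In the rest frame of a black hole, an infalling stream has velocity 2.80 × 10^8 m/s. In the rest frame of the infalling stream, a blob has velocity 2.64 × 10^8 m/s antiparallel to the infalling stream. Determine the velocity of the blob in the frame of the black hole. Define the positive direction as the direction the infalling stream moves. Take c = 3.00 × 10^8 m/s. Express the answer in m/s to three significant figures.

+8.96 × 10^7 m/s

In units of c (dividing by 3.00 × 10^8 m/s): v = 0.933, u' = -0.880.
u = (u' + v)/(1 + u'v/c²):
u = (-0.880 + 0.933) / (1 + (-0.880)·0.933) = 0.0533/0.1787 = 0.2985
(Galilean addition would give +0.053c.)
Converting back: u = 0.2985 × 3.00 × 10^8 m/s.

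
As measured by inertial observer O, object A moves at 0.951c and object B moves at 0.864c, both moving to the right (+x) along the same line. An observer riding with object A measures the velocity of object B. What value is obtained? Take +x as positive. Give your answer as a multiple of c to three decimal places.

-0.488c

β_A = 0.951, β_B = 0.864.
Transform to A's frame with the inverse velocity-addition law: u' = (u − v)/(1 − uv/c²), taking u = β_B and v = β_A.
u' = (0.864 − 0.951) / (1 − (0.951)(0.864)) = -0.0870/0.1783 = -0.4878.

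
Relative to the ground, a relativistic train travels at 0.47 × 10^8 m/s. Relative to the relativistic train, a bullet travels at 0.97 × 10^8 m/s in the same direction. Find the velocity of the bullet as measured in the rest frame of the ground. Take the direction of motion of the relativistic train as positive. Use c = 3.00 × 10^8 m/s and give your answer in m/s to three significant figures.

1.37 × 10^8 m/s

In units of c (dividing by 3.00 × 10^8 m/s): v = 0.157, u' = 0.323.
u = (u' + v)/(1 + u'v/c²):
u = (0.323 + 0.157) / (1 + 0.323·0.157) = 0.4800/1.0507 = 0.4569
(Galilean addition would give +0.480c.)
Converting back: u = 0.4569 × 3.00 × 10^8 m/s.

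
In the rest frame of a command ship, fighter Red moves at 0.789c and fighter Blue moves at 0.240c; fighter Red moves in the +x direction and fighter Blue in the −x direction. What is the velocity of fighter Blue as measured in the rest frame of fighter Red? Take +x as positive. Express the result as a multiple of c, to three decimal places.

β_A = 0.789, β_B = -0.240.
Transform to A's frame with the inverse velocity-addition law: u' = (u − v)/(1 − uv/c²), taking u = β_B and v = β_A.
u' = (-0.240 − 0.789) / (1 − (0.789)(-0.240)) = -1.0290/1.1894 = -0.8652.

-0.865c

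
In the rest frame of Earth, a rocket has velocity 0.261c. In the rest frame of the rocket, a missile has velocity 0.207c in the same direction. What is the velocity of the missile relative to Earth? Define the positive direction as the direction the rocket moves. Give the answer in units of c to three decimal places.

0.444c

With v = 0.261 and u' = 0.207 (in units of c),
u = (u' + v)/(1 + u'v/c²):
u = (0.207 + 0.261) / (1 + 0.207·0.261) = 0.4680/1.0540 = 0.4440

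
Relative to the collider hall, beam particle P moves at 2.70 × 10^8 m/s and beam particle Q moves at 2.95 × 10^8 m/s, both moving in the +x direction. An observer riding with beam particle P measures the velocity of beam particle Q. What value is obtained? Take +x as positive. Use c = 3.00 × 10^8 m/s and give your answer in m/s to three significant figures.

β_A = 0.900, β_B = 0.983 (dividing each by c = 3.00 × 10^8 m/s).
Transform to A's frame with the inverse velocity-addition law: u' = (u − v)/(1 − uv/c²), taking u = β_B and v = β_A.
u' = (0.983 − 0.900) / (1 − (0.900)(0.983)) = 0.0833/0.1150 = 0.7246.
u' = 0.7246 × 3.00 × 10^8 m/s.

+2.17 × 10^8 m/s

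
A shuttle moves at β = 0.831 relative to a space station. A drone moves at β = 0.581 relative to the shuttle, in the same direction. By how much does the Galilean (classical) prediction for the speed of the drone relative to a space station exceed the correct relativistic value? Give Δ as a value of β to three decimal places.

Galilean: u_cl = 0.581 + 0.831 = 1.4120.
Relativistic: u_rel = (0.581 + 0.831) / (1 + 0.581·0.831) = 1.4120/1.4828 = 0.9522.
Δ = 1.4120 − 0.9522 = 0.4598.
(The classical prediction exceeds c; the relativistic result does not.)

Δ = 0.460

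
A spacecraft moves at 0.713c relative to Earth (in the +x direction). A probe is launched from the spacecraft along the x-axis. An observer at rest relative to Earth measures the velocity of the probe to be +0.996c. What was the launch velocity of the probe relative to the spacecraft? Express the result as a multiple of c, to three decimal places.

Invert the composition law: u' = (u − v)/(1 − uv/c²).
u' = (0.996 − 0.713) / (1 − (0.996)(0.713)) = 0.2830/0.2899 = 0.9764.

+0.976c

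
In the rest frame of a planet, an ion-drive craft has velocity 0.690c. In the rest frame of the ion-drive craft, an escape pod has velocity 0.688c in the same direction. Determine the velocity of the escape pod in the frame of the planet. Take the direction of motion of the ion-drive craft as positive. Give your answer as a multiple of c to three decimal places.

0.934c

With v = 0.690 and u' = 0.688 (in units of c),
u = (u' + v)/(1 + u'v/c²):
u = (0.688 + 0.690) / (1 + 0.688·0.690) = 1.3780/1.4747 = 0.9344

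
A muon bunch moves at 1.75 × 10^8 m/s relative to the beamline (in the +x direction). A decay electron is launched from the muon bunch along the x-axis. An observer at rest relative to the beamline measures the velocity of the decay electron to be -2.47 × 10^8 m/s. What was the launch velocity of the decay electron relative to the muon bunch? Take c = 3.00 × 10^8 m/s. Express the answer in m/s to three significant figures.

-2.85 × 10^8 m/s

v = 0.583c, u = -0.823c.
Invert the composition law: u' = (u − v)/(1 − uv/c²).
u' = (-0.823 − 0.583) / (1 − (-0.823)(0.583)) = -1.4067/1.4803 = -0.9503.
u' = -0.9503 × 3.00 × 10^8 m/s.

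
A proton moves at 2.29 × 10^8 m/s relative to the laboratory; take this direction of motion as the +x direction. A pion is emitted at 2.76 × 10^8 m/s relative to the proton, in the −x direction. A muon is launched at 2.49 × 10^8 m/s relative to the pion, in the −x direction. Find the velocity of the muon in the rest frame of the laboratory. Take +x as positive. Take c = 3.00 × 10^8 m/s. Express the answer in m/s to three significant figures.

-2.83 × 10^8 m/s

Apply u = (u' + v)/(1 + u'v/c²) successively, working outward toward the laboratory.
(Dividing each given speed by c = 3.00 × 10^8 m/s to work in units of c.)
Start: velocity of the proton relative to the laboratory = 0.7633c.
Compose with the pion (u' = -0.920 in the proton frame): u_1 = (-0.920 + 0.763) / (1 + (-0.920)·0.763) = -0.1567/0.2977 = -0.5262.
Compose with the muon (u' = -0.830 in the pion frame): u_2 = (-0.830 + (-0.526)) / (1 + (-0.830)·(-0.526)) = -1.3562/1.4367 = -0.9439.
So u = -0.9439 × 3.00 × 10^8 m/s.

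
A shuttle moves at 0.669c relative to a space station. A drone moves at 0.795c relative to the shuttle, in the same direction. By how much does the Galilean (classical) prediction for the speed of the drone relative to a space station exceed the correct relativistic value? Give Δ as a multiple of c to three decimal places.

Δ = 0.508c

Galilean: u_cl = 0.795 + 0.669 = 1.4640.
Relativistic: u_rel = (0.795 + 0.669) / (1 + 0.795·0.669) = 1.4640/1.5319 = 0.9557.
Δ = 1.4640 − 0.9557 = 0.5083.
(The classical prediction exceeds c; the relativistic result does not.)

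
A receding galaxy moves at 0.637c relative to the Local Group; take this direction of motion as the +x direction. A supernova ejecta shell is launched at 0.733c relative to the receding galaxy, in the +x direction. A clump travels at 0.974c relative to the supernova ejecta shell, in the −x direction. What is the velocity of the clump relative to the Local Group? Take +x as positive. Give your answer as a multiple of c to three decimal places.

-0.443c

Apply u = (u' + v)/(1 + u'v/c²) successively, working outward toward the Local Group.
Start: velocity of the receding galaxy relative to the Local Group = 0.6370c.
Compose with the supernova ejecta shell (u' = 0.733 in the receding galaxy frame): u_1 = (0.733 + 0.637) / (1 + 0.733·0.637) = 1.3700/1.4669 = 0.9339.
Compose with the clump (u' = -0.974 in the supernova ejecta shell frame): u_2 = (-0.974 + 0.934) / (1 + (-0.974)·0.934) = -0.0401/0.0904 = -0.4435.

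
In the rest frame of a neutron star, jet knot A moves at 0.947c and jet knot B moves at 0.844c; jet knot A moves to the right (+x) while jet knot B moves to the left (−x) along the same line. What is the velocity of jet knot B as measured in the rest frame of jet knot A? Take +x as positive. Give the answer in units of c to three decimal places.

β_A = 0.947, β_B = -0.844.
Transform to A's frame with the inverse velocity-addition law: u' = (u − v)/(1 − uv/c²), taking u = β_B and v = β_A.
u' = (-0.844 − 0.947) / (1 − (0.947)(-0.844)) = -1.7910/1.7993 = -0.9954.

-0.995c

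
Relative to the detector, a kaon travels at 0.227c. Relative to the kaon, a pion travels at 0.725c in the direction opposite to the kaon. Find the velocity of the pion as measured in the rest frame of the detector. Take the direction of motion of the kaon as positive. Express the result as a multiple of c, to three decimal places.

With v = 0.227 and u' = -0.725 (in units of c),
u = (u' + v)/(1 + u'v/c²):
u = (-0.725 + 0.227) / (1 + (-0.725)·0.227) = -0.4980/0.8354 = -0.5961
(Galilean addition would give -0.498c.)

-0.596c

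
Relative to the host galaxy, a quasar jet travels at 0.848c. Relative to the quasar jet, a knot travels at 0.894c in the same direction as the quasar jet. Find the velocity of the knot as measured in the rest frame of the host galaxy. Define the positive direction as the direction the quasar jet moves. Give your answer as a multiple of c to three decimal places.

0.991c

With v = 0.848 and u' = 0.894 (in units of c),
u = (u' + v)/(1 + u'v/c²):
u = (0.894 + 0.848) / (1 + 0.894·0.848) = 1.7420/1.7581 = 0.9908
(Galilean addition would give +1.742c, exceeding c.)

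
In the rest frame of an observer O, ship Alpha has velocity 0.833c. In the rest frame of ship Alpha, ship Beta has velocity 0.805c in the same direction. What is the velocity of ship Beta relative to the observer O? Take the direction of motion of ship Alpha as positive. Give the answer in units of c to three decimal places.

With v = 0.833 and u' = 0.805 (in units of c),
u = (u' + v)/(1 + u'v/c²):
u = (0.805 + 0.833) / (1 + 0.805·0.833) = 1.6380/1.6706 = 0.9805
(Galilean addition would give +1.638c, exceeding c.)

0.981c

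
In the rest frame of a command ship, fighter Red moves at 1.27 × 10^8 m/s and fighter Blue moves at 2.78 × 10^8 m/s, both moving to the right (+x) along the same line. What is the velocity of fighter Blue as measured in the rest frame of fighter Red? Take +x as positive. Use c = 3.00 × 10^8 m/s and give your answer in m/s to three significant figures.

+2.48 × 10^8 m/s

β_A = 0.423, β_B = 0.927 (dividing each by c = 3.00 × 10^8 m/s).
Transform to A's frame with the inverse velocity-addition law: u' = (u − v)/(1 − uv/c²), taking u = β_B and v = β_A.
u' = (0.927 − 0.423) / (1 − (0.423)(0.927)) = 0.5033/0.6077 = 0.8282.
u' = 0.8282 × 3.00 × 10^8 m/s.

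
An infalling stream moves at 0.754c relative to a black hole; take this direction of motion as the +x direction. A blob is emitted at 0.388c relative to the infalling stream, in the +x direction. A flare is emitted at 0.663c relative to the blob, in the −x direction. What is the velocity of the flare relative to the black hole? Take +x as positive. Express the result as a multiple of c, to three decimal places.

Apply u = (u' + v)/(1 + u'v/c²) successively, working outward toward the black hole.
Start: velocity of the infalling stream relative to the black hole = 0.7540c.
Compose with the blob (u' = 0.388 in the infalling stream frame): u_1 = (0.388 + 0.754) / (1 + 0.388·0.754) = 1.1420/1.2926 = 0.8835.
Compose with the flare (u' = -0.663 in the blob frame): u_2 = (-0.663 + 0.884) / (1 + (-0.663)·0.884) = 0.2205/0.4142 = 0.5324.

+0.532c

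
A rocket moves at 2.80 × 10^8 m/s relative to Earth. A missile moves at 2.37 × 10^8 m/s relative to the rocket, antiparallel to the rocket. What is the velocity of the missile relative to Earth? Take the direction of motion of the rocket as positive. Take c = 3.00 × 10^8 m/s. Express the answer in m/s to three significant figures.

In units of c (dividing by 3.00 × 10^8 m/s): v = 0.933, u' = -0.790.
u = (u' + v)/(1 + u'v/c²):
u = (-0.790 + 0.933) / (1 + (-0.790)·0.933) = 0.1433/0.2627 = 0.5457
(Galilean addition would give +0.143c.)
Converting back: u = 0.5457 × 3.00 × 10^8 m/s.

+1.64 × 10^8 m/s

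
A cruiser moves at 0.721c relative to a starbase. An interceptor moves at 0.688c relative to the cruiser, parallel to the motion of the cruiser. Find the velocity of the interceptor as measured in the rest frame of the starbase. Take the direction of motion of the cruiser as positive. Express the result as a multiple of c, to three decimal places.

With v = 0.721 and u' = 0.688 (in units of c),
u = (u' + v)/(1 + u'v/c²):
u = (0.688 + 0.721) / (1 + 0.688·0.721) = 1.4090/1.4960 = 0.9418

0.942c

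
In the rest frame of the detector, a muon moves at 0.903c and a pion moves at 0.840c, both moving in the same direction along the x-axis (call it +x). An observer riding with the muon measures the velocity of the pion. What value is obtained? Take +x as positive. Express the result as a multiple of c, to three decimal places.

-0.261c

β_A = 0.903, β_B = 0.840.
Transform to A's frame with the inverse velocity-addition law: u' = (u − v)/(1 − uv/c²), taking u = β_B and v = β_A.
u' = (0.840 − 0.903) / (1 − (0.903)(0.840)) = -0.0630/0.2415 = -0.2609.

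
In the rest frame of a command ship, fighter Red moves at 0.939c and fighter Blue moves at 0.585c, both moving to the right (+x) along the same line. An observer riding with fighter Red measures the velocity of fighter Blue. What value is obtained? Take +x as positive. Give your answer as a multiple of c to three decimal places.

-0.785c

β_A = 0.939, β_B = 0.585.
Transform to A's frame with the inverse velocity-addition law: u' = (u − v)/(1 − uv/c²), taking u = β_B and v = β_A.
u' = (0.585 − 0.939) / (1 − (0.939)(0.585)) = -0.3540/0.4507 = -0.7855.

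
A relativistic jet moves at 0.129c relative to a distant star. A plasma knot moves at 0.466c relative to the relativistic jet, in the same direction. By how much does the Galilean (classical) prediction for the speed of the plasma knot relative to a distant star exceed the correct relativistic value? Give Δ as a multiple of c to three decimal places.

Δ = 0.034c

Galilean: u_cl = 0.466 + 0.129 = 0.5950.
Relativistic: u_rel = (0.466 + 0.129) / (1 + 0.466·0.129) = 0.5950/1.0601 = 0.5613.
Δ = 0.5950 − 0.5613 = 0.0337.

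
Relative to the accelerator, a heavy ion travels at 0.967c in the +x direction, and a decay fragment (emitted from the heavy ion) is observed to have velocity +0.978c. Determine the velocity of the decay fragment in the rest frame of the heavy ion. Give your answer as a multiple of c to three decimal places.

Invert the composition law: u' = (u − v)/(1 − uv/c²).
u' = (0.978 − 0.967) / (1 − (0.978)(0.967)) = 0.0110/0.0543 = 0.2027.

+0.203c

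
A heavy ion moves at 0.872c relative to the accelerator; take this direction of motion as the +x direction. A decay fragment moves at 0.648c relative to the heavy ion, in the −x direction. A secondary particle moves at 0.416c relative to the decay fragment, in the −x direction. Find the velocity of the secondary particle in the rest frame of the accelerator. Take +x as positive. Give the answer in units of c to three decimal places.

+0.126c

Apply u = (u' + v)/(1 + u'v/c²) successively, working outward toward the accelerator.
Start: velocity of the heavy ion relative to the accelerator = 0.8720c.
Compose with the decay fragment (u' = -0.648 in the heavy ion frame): u_1 = (-0.648 + 0.872) / (1 + (-0.648)·0.872) = 0.2240/0.4349 = 0.5150.
Compose with the secondary particle (u' = -0.416 in the decay fragment frame): u_2 = (-0.416 + 0.515) / (1 + (-0.416)·0.515) = 0.0990/0.7858 = 0.1260.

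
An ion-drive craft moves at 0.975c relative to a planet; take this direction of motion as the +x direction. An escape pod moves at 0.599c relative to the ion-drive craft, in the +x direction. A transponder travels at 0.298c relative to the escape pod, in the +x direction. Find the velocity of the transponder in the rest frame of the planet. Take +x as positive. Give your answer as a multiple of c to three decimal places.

Apply u = (u' + v)/(1 + u'v/c²) successively, working outward toward the planet.
Start: velocity of the ion-drive craft relative to the planet = 0.9750c.
Compose with the escape pod (u' = 0.599 in the ion-drive craft frame): u_1 = (0.599 + 0.975) / (1 + 0.599·0.975) = 1.5740/1.5840 = 0.9937.
Compose with the transponder (u' = 0.298 in the escape pod frame): u_2 = (0.298 + 0.994) / (1 + 0.298·0.994) = 1.2917/1.2961 = 0.9966.

0.997c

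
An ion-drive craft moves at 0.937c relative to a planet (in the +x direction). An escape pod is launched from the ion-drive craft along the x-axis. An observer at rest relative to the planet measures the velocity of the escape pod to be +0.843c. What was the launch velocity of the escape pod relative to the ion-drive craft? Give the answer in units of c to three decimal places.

-0.447c

Invert the composition law: u' = (u − v)/(1 − uv/c²).
u' = (0.843 − 0.937) / (1 − (0.843)(0.937)) = -0.0940/0.2101 = -0.4474.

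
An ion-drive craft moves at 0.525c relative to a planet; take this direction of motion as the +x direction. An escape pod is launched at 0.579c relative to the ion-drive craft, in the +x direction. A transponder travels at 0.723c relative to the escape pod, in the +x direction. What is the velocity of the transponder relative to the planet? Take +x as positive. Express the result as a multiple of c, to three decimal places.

0.974c

Apply u = (u' + v)/(1 + u'v/c²) successively, working outward toward the planet.
Start: velocity of the ion-drive craft relative to the planet = 0.5250c.
Compose with the escape pod (u' = 0.579 in the ion-drive craft frame): u_1 = (0.579 + 0.525) / (1 + 0.579·0.525) = 1.1040/1.3040 = 0.8466.
Compose with the transponder (u' = 0.723 in the escape pod frame): u_2 = (0.723 + 0.847) / (1 + 0.723·0.847) = 1.5696/1.6121 = 0.9736.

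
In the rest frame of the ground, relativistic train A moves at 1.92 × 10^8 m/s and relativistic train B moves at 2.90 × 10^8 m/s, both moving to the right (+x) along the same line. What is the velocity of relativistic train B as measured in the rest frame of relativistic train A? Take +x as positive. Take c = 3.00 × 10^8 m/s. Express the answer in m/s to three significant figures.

+2.57 × 10^8 m/s

β_A = 0.640, β_B = 0.967 (dividing each by c = 3.00 × 10^8 m/s).
Transform to A's frame with the inverse velocity-addition law: u' = (u − v)/(1 − uv/c²), taking u = β_B and v = β_A.
u' = (0.967 − 0.640) / (1 − (0.640)(0.967)) = 0.3267/0.3813 = 0.8566.
u' = 0.8566 × 3.00 × 10^8 m/s.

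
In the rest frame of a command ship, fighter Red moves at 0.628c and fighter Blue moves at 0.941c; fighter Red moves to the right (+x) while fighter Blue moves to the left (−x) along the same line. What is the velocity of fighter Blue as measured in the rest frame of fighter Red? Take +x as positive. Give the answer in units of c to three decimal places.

-0.986c

β_A = 0.628, β_B = -0.941.
Transform to A's frame with the inverse velocity-addition law: u' = (u − v)/(1 − uv/c²), taking u = β_B and v = β_A.
u' = (-0.941 − 0.628) / (1 − (0.628)(-0.941)) = -1.5690/1.5909 = -0.9862.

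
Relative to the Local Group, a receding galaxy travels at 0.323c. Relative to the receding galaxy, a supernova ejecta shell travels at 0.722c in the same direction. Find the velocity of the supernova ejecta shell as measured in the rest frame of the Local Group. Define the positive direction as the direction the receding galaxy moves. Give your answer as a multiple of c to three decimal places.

0.847c

With v = 0.323 and u' = 0.722 (in units of c),
u = (u' + v)/(1 + u'v/c²):
u = (0.722 + 0.323) / (1 + 0.722·0.323) = 1.0450/1.2332 = 0.8474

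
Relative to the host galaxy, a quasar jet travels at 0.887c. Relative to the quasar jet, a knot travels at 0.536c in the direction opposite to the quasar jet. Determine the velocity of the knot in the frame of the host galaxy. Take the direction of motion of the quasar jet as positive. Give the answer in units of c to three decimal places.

+0.669c

With v = 0.887 and u' = -0.536 (in units of c),
u = (u' + v)/(1 + u'v/c²):
u = (-0.536 + 0.887) / (1 + (-0.536)·0.887) = 0.3510/0.5246 = 0.6691
(Galilean addition would give +0.351c.)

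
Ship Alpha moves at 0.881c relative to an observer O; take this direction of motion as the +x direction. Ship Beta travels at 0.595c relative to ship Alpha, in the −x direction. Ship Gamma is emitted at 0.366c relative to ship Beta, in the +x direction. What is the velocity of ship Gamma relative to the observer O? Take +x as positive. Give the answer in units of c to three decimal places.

Apply u = (u' + v)/(1 + u'v/c²) successively, working outward toward the observer O.
Start: velocity of ship Alpha relative to the observer O = 0.8810c.
Compose with ship Beta (u' = -0.595 in ship Alpha frame): u_1 = (-0.595 + 0.881) / (1 + (-0.595)·0.881) = 0.2860/0.4758 = 0.6011.
Compose with ship Gamma (u' = 0.366 in ship Beta frame): u_2 = (0.366 + 0.601) / (1 + 0.366·0.601) = 0.9671/1.2200 = 0.7927.

+0.793c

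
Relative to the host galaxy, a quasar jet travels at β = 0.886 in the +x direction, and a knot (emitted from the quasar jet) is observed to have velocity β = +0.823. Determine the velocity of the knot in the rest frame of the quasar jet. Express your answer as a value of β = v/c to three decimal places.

Invert the composition law: u' = (u − v)/(1 − uv/c²).
u' = (0.823 − 0.886) / (1 − (0.823)(0.886)) = -0.0630/0.2708 = -0.2326.

β = -0.233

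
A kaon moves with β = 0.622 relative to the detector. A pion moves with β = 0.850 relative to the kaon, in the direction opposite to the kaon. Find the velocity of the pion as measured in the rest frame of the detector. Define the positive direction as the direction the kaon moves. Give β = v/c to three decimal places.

β = -0.484

With v = 0.622 and u' = -0.850 (in units of c),
u = (u' + v)/(1 + u'v/c²):
u = (-0.850 + 0.622) / (1 + (-0.850)·0.622) = -0.2280/0.4713 = -0.4838
(Galilean addition would give -0.228c.)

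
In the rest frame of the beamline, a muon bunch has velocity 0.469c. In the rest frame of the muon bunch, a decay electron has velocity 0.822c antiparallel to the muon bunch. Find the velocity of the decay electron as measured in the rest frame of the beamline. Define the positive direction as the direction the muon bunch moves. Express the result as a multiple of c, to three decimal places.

With v = 0.469 and u' = -0.822 (in units of c),
u = (u' + v)/(1 + u'v/c²):
u = (-0.822 + 0.469) / (1 + (-0.822)·0.469) = -0.3530/0.6145 = -0.5745

-0.574c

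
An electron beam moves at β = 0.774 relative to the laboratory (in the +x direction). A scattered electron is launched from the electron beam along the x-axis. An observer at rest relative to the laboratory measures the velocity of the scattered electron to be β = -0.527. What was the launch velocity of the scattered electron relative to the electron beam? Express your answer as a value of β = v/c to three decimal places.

β = -0.924

Invert the composition law: u' = (u − v)/(1 − uv/c²).
u' = (-0.527 − 0.774) / (1 − (-0.527)(0.774)) = -1.3010/1.4079 = -0.9241.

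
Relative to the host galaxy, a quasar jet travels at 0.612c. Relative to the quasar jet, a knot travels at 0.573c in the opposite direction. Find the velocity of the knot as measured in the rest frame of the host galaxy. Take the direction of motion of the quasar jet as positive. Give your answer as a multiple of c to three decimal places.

With v = 0.612 and u' = -0.573 (in units of c),
u = (u' + v)/(1 + u'v/c²):
u = (-0.573 + 0.612) / (1 + (-0.573)·0.612) = 0.0390/0.6493 = 0.0601
(Galilean addition would give +0.039c.)

+0.060c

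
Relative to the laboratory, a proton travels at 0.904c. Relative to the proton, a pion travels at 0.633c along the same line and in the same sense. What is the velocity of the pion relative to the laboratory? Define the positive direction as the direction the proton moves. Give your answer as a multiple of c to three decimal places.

0.978c

With v = 0.904 and u' = 0.633 (in units of c),
u = (u' + v)/(1 + u'v/c²):
u = (0.633 + 0.904) / (1 + 0.633·0.904) = 1.5370/1.5722 = 0.9776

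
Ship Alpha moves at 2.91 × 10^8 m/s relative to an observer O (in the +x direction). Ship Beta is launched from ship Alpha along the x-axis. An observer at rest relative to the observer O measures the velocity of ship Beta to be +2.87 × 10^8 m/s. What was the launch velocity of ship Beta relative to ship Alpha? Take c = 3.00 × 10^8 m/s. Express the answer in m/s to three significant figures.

-5.55 × 10^7 m/s

v = 0.970c, u = 0.957c.
Invert the composition law: u' = (u − v)/(1 − uv/c²).
u' = (0.957 − 0.970) / (1 − (0.957)(0.970)) = -0.0133/0.0720 = -0.1851.
u' = -0.1851 × 3.00 × 10^8 m/s.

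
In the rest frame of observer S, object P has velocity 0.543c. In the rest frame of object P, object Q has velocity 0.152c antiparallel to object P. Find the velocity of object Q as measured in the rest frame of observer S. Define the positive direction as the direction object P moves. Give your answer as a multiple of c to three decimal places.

With v = 0.543 and u' = -0.152 (in units of c),
u = (u' + v)/(1 + u'v/c²):
u = (-0.152 + 0.543) / (1 + (-0.152)·0.543) = 0.3910/0.9175 = 0.4262

+0.426c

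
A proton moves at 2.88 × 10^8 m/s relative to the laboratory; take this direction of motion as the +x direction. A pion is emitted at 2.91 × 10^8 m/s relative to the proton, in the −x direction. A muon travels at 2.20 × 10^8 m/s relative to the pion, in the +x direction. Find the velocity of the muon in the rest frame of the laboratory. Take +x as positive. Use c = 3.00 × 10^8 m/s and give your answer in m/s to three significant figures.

Apply u = (u' + v)/(1 + u'v/c²) successively, working outward toward the laboratory.
(Dividing each given speed by c = 3.00 × 10^8 m/s to work in units of c.)
Start: velocity of the proton relative to the laboratory = 0.9600c.
Compose with the pion (u' = -0.970 in the proton frame): u_1 = (-0.970 + 0.960) / (1 + (-0.970)·0.960) = -0.0100/0.0688 = -0.1453.
Compose with the muon (u' = 0.733 in the pion frame): u_2 = (0.733 + (-0.145)) / (1 + 0.733·(-0.145)) = 0.5880/0.8934 = 0.6581.
So u = 0.6581 × 3.00 × 10^8 m/s.

+1.97 × 10^8 m/s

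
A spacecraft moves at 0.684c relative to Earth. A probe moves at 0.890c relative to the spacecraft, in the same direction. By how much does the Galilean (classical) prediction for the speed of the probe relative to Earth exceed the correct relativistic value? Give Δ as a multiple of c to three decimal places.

Galilean: u_cl = 0.890 + 0.684 = 1.5740.
Relativistic: u_rel = (0.890 + 0.684) / (1 + 0.890·0.684) = 1.5740/1.6088 = 0.9784.
Δ = 1.5740 − 0.9784 = 0.5956.
(The classical prediction exceeds c; the relativistic result does not.)

Δ = 0.596c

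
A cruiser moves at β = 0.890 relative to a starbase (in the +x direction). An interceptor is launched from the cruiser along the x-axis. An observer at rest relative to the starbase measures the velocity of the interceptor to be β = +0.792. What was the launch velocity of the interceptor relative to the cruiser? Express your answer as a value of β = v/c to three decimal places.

Invert the composition law: u' = (u − v)/(1 − uv/c²).
u' = (0.792 − 0.890) / (1 − (0.792)(0.890)) = -0.0980/0.2951 = -0.3321.

β = -0.332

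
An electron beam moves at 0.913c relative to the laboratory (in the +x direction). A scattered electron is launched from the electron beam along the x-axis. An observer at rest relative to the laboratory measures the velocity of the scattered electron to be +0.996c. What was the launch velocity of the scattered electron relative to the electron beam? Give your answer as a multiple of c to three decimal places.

Invert the composition law: u' = (u − v)/(1 − uv/c²).
u' = (0.996 − 0.913) / (1 − (0.996)(0.913)) = 0.0830/0.0907 = 0.9156.

+0.916c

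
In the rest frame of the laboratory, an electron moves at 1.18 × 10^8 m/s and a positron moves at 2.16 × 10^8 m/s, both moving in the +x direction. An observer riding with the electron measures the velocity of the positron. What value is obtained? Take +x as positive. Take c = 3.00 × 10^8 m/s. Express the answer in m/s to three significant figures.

+1.37 × 10^8 m/s

β_A = 0.393, β_B = 0.720 (dividing each by c = 3.00 × 10^8 m/s).
Transform to A's frame with the inverse velocity-addition law: u' = (u − v)/(1 − uv/c²), taking u = β_B and v = β_A.
u' = (0.720 − 0.393) / (1 − (0.393)(0.720)) = 0.3267/0.7168 = 0.4557.
u' = 0.4557 × 3.00 × 10^8 m/s.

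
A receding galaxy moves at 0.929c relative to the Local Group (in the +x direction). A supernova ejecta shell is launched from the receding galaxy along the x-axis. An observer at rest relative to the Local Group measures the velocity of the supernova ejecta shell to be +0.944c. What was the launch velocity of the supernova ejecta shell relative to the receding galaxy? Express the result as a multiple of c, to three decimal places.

Invert the composition law: u' = (u − v)/(1 − uv/c²).
u' = (0.944 − 0.929) / (1 − (0.944)(0.929)) = 0.0150/0.1230 = 0.1219.

+0.122c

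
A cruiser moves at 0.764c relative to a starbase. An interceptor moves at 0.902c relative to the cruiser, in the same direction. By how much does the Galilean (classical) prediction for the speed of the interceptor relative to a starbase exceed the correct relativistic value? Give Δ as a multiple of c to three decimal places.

Galilean: u_cl = 0.902 + 0.764 = 1.6660.
Relativistic: u_rel = (0.902 + 0.764) / (1 + 0.902·0.764) = 1.6660/1.6891 = 0.9863.
Δ = 1.6660 − 0.9863 = 0.6797.
(The classical prediction exceeds c; the relativistic result does not.)

Δ = 0.680c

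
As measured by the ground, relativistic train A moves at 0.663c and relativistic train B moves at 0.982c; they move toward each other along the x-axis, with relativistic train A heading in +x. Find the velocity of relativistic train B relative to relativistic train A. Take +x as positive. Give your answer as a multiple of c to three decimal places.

β_A = 0.663, β_B = -0.982.
Transform to A's frame with the inverse velocity-addition law: u' = (u − v)/(1 − uv/c²), taking u = β_B and v = β_A.
u' = (-0.982 − 0.663) / (1 − (0.663)(-0.982)) = -1.6450/1.6511 = -0.9963.

-0.996c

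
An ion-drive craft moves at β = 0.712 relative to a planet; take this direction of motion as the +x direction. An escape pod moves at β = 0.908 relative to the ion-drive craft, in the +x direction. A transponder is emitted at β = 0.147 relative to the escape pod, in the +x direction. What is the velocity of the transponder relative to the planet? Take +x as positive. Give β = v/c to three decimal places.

β = 0.988

Apply u = (u' + v)/(1 + u'v/c²) successively, working outward toward the planet.
Start: velocity of the ion-drive craft relative to the planet = 0.7120c.
Compose with the escape pod (u' = 0.908 in the ion-drive craft frame): u_1 = (0.908 + 0.712) / (1 + 0.908·0.712) = 1.6200/1.6465 = 0.9839.
Compose with the transponder (u' = 0.147 in the escape pod frame): u_2 = (0.147 + 0.984) / (1 + 0.147·0.984) = 1.1309/1.1446 = 0.9880.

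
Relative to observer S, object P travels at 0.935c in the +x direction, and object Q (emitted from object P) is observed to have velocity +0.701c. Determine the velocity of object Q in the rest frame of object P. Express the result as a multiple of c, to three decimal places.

-0.679c

Invert the composition law: u' = (u − v)/(1 − uv/c²).
u' = (0.701 − 0.935) / (1 − (0.701)(0.935)) = -0.2340/0.3446 = -0.6791.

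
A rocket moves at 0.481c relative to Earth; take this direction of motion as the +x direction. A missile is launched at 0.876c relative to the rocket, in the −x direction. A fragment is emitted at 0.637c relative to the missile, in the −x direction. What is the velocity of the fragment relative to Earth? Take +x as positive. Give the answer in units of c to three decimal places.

-0.920c

Apply u = (u' + v)/(1 + u'v/c²) successively, working outward toward Earth.
Start: velocity of the rocket relative to Earth = 0.4810c.
Compose with the missile (u' = -0.876 in the rocket frame): u_1 = (-0.876 + 0.481) / (1 + (-0.876)·0.481) = -0.3950/0.5786 = -0.6826.
Compose with the fragment (u' = -0.637 in the missile frame): u_2 = (-0.637 + (-0.683)) / (1 + (-0.637)·(-0.683)) = -1.3196/1.4348 = -0.9197.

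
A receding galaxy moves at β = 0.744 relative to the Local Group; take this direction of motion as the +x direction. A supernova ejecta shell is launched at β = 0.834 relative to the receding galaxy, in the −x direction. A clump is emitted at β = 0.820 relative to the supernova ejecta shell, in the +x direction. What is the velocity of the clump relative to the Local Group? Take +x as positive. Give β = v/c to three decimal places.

Apply u = (u' + v)/(1 + u'v/c²) successively, working outward toward the Local Group.
Start: velocity of the receding galaxy relative to the Local Group = 0.7440c.
Compose with the supernova ejecta shell (u' = -0.834 in the receding galaxy frame): u_1 = (-0.834 + 0.744) / (1 + (-0.834)·0.744) = -0.0900/0.3795 = -0.2372.
Compose with the clump (u' = 0.820 in the supernova ejecta shell frame): u_2 = (0.820 + (-0.237)) / (1 + 0.820·(-0.237)) = 0.5828/0.8055 = 0.7236.

β = +0.724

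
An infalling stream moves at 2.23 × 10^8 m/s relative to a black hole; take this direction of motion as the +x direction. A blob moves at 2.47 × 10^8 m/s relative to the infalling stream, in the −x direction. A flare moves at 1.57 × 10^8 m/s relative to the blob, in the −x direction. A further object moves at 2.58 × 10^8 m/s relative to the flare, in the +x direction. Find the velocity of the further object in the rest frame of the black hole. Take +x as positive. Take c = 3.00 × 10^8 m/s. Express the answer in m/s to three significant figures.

Apply u = (u' + v)/(1 + u'v/c²) successively, working outward toward the black hole.
(Dividing each given speed by c = 3.00 × 10^8 m/s to work in units of c.)
Start: velocity of the infalling stream relative to the black hole = 0.7433c.
Compose with the blob (u' = -0.823 in the infalling stream frame): u_1 = (-0.823 + 0.743) / (1 + (-0.823)·0.743) = -0.0800/0.3880 = -0.2062.
Compose with the flare (u' = -0.523 in the blob frame): u_2 = (-0.523 + (-0.206)) / (1 + (-0.523)·(-0.206)) = -0.7295/1.1079 = -0.6585.
Compose with the further object (u' = 0.860 in the flare frame): u_3 = (0.860 + (-0.658)) / (1 + 0.860·(-0.658)) = 0.2015/0.4337 = 0.4647.
So u = 0.4647 × 3.00 × 10^8 m/s.

+1.39 × 10^8 m/s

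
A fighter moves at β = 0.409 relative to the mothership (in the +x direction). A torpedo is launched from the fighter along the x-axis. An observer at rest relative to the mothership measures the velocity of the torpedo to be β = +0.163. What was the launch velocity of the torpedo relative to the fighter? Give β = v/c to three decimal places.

Invert the composition law: u' = (u − v)/(1 − uv/c²).
u' = (0.163 − 0.409) / (1 − (0.163)(0.409)) = -0.2460/0.9333 = -0.2636.

β = -0.264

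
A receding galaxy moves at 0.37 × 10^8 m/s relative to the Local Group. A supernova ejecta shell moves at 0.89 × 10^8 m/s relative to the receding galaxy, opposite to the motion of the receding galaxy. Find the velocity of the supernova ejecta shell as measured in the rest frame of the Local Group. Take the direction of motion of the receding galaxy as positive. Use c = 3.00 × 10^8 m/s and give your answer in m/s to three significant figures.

In units of c (dividing by 3.00 × 10^8 m/s): v = 0.123, u' = -0.297.
u = (u' + v)/(1 + u'v/c²):
u = (-0.297 + 0.123) / (1 + (-0.297)·0.123) = -0.1733/0.9634 = -0.1799
(Galilean addition would give -0.173c.)
Converting back: u = -0.1799 × 3.00 × 10^8 m/s.

-5.40 × 10^7 m/s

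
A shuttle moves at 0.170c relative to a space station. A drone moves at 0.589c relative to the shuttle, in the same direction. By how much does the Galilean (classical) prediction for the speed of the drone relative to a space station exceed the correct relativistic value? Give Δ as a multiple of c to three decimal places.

Δ = 0.069c

Galilean: u_cl = 0.589 + 0.170 = 0.7590.
Relativistic: u_rel = (0.589 + 0.170) / (1 + 0.589·0.170) = 0.7590/1.1001 = 0.6899.
Δ = 0.7590 − 0.6899 = 0.0691.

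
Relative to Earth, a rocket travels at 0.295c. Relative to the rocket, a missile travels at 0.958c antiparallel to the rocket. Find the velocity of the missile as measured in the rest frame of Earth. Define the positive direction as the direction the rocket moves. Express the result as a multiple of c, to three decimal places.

-0.924c

With v = 0.295 and u' = -0.958 (in units of c),
u = (u' + v)/(1 + u'v/c²):
u = (-0.958 + 0.295) / (1 + (-0.958)·0.295) = -0.6630/0.7174 = -0.9242
(Galilean addition would give -0.663c.)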